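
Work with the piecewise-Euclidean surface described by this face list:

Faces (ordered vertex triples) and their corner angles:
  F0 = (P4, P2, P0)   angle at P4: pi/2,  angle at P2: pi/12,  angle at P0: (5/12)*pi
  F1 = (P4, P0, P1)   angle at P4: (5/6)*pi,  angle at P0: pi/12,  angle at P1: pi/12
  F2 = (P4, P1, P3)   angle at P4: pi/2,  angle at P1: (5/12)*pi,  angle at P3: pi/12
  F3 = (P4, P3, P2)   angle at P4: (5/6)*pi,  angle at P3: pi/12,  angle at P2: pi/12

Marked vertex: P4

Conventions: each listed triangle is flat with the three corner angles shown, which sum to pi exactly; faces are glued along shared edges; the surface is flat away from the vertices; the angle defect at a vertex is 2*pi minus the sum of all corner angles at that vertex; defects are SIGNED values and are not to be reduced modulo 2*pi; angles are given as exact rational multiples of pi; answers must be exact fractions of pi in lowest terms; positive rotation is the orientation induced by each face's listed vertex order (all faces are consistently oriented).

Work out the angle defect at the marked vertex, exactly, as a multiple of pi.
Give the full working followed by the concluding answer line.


Sum of corner angles at P4: (8/3)*pi
defect = 2*pi - (8/3)*pi

Answer: defect(P4) = (-2/3)*pi


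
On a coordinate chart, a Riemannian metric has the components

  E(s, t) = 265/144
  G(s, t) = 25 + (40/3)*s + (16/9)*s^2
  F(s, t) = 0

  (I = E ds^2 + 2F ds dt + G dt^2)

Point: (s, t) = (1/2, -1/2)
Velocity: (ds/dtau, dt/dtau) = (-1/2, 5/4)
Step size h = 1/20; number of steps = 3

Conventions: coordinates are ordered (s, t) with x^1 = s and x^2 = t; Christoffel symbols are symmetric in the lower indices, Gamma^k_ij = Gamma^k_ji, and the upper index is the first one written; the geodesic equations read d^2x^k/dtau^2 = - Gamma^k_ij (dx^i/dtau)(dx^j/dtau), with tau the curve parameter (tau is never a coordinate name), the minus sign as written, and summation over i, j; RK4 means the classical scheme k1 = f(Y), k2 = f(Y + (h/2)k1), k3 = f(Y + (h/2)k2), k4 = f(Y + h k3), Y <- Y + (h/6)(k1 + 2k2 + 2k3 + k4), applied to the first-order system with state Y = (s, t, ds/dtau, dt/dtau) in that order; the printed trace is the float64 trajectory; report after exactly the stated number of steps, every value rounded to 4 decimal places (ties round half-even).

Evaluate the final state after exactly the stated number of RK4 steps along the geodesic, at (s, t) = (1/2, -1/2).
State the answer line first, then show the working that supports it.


Answer: s = 0.4978, t = -0.3113, ds/dtau = 0.4713, dt/dtau = 1.2513

f(Y) = (ds/dtau, dt/dtau, -Gamma^s_ij Y'^i Y'^j, -Gamma^t_ij Y'^i Y'^j) with the Gammas evaluated at the stage position; h = 0.050000; intermediate values shown to 6 dp
step 0: s = 0.5000, t = -0.5000, ds/dtau = -0.5000, dt/dtau = 1.2500
step 1:
  k1: at (s, t) = (0.500000, -0.500000), (ds/dtau, dt/dtau) = (-0.500000, 1.250000); Gamma_sss = 0.000000, Gamma_sst = 0.000000, Gamma_stt = -4.105660, Gamma_tss = 0.000000, Gamma_tst = 0.235294, Gamma_ttt = 0.000000; k1 = (-0.500000, 1.250000, 6.415094, 0.294118)
  k2: at (s, t) = (0.487500, -0.468750), (ds/dtau, dt/dtau) = (-0.339623, 1.257353); Gamma_sss = 0.000000, Gamma_sst = 0.000000, Gamma_stt = -4.093585, Gamma_tss = 0.000000, Gamma_tst = 0.235988, Gamma_ttt = 0.000000; k2 = (-0.339623, 1.257353, 6.471697, 0.201546)
  k3: at (s, t) = (0.491509, -0.468566), (ds/dtau, dt/dtau) = (-0.338208, 1.255039); Gamma_sss = 0.000000, Gamma_sst = 0.000000, Gamma_stt = -4.097458, Gamma_tss = 0.000000, Gamma_tst = 0.235765, Gamma_ttt = 0.000000; k3 = (-0.338208, 1.255039, 6.453997, 0.200147)
  k4: at (s, t) = (0.483090, -0.437248), (ds/dtau, dt/dtau) = (-0.177300, 1.260007); Gamma_sss = 0.000000, Gamma_sst = 0.000000, Gamma_stt = -4.089324, Gamma_tss = 0.000000, Gamma_tst = 0.236234, Gamma_ttt = 0.000000; k4 = (-0.177300, 1.260007, 6.492287, 0.105549)
  Y <- Y + (h/6)(k1 + 2k2 + 2k3 + k4): s = 0.4831, t = -0.4372, ds/dtau = -0.1770, dt/dtau = 1.2600
step 2:
  k1: at (s, t) = (0.483059, -0.437210), (ds/dtau, dt/dtau) = (-0.177010, 1.260025); Gamma_sss = 0.000000, Gamma_sst = 0.000000, Gamma_stt = -4.089294, Gamma_tss = 0.000000, Gamma_tst = 0.236236, Gamma_ttt = 0.000000; k1 = (-0.177010, 1.260025, 6.492426, 0.105379)
  k2: at (s, t) = (0.478633, -0.405709), (ds/dtau, dt/dtau) = (-0.014700, 1.262660); Gamma_sss = 0.000000, Gamma_sst = 0.000000, Gamma_stt = -4.085019, Gamma_tss = 0.000000, Gamma_tst = 0.236483, Gamma_ttt = 0.000000; k2 = (-0.014700, 1.262660, 6.512788, 0.008779)
  k3: at (s, t) = (0.482691, -0.405644), (ds/dtau, dt/dtau) = (-0.014191, 1.260245); Gamma_sss = 0.000000, Gamma_sst = 0.000000, Gamma_stt = -4.088939, Gamma_tss = 0.000000, Gamma_tst = 0.236256, Gamma_ttt = 0.000000; k3 = (-0.014191, 1.260245, 6.494124, 0.008450)
  k4: at (s, t) = (0.482349, -0.374198), (ds/dtau, dt/dtau) = (0.147696, 1.260448); Gamma_sss = 0.000000, Gamma_sst = 0.000000, Gamma_stt = -4.088609, Gamma_tss = 0.000000, Gamma_tst = 0.236275, Gamma_ttt = 0.000000; k4 = (0.147696, 1.260448, 6.495692, -0.087972)
  Y <- Y + (h/6)(k1 + 2k2 + 2k3 + k4): s = 0.4823, t = -0.3742, ds/dtau = 0.1480, dt/dtau = 1.2605
step 3:
  k1: at (s, t) = (0.482333, -0.374158), (ds/dtau, dt/dtau) = (0.148006, 1.260458); Gamma_sss = 0.000000, Gamma_sst = 0.000000, Gamma_stt = -4.088593, Gamma_tss = 0.000000, Gamma_tst = 0.236276, Gamma_ttt = 0.000000; k1 = (0.148006, 1.260458, 6.495767, -0.088157)
  k2: at (s, t) = (0.486033, -0.342646), (ds/dtau, dt/dtau) = (0.310400, 1.258254); Gamma_sss = 0.000000, Gamma_sst = 0.000000, Gamma_stt = -4.092168, Gamma_tss = 0.000000, Gamma_tst = 0.236070, Gamma_ttt = 0.000000; k2 = (0.310400, 1.258254, 6.478730, -0.184400)
  k3: at (s, t) = (0.490093, -0.342701), (ds/dtau, dt/dtau) = (0.309974, 1.255848); Gamma_sss = 0.000000, Gamma_sst = 0.000000, Gamma_stt = -4.096090, Gamma_tss = 0.000000, Gamma_tst = 0.235844, Gamma_ttt = 0.000000; k3 = (0.309974, 1.255848, 6.460162, -0.183619)
  k4: at (s, t) = (0.497832, -0.311365), (ds/dtau, dt/dtau) = (0.471014, 1.251277); Gamma_sss = 0.000000, Gamma_sst = 0.000000, Gamma_stt = -4.103566, Gamma_tss = 0.000000, Gamma_tst = 0.235414, Gamma_ttt = 0.000000; k4 = (0.471014, 1.251277, 6.424926, -0.277492)
  Y <- Y + (h/6)(k1 + 2k2 + 2k3 + k4): s = 0.4978, t = -0.3113, ds/dtau = 0.4713, dt/dtau = 1.2513


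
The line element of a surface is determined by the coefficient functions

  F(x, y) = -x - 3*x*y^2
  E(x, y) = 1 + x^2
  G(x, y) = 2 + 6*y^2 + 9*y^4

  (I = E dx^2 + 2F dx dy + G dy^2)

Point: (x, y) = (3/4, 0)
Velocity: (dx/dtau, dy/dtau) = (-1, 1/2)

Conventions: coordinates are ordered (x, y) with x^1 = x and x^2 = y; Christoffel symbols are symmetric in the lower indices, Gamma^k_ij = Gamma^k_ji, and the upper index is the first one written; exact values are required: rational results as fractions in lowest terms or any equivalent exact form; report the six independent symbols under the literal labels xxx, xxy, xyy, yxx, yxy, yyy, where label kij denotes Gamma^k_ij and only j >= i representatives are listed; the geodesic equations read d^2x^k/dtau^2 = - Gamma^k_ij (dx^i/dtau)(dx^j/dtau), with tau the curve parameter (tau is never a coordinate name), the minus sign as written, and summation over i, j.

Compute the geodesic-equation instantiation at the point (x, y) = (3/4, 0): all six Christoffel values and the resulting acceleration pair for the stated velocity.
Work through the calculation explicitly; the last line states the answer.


E = 25/16, F = -3/4, G = 2 at the point
E_x = 3/2, E_y = 0, F_x = -1, F_y = 0, G_x = 0, G_y = 0
EG - F^2 = 41/16;  g^inv = (16/41) * [[2, 3/4], [3/4, 25/16]]
first-kind symbols [ij,l] = (1/2)(d_i g_jl + d_j g_il - d_l g_ij): [xx,x] = E_x/2 = 3/4, [xx,y] = F_x - E_y/2 = -1, [xy,x] = E_y/2 = 0, [xy,y] = G_x/2 = 0, [yy,x] = F_y - G_x/2 = 0, [yy,y] = G_y/2 = 0
Gamma^x_ij = (G*[ij,x] - F*[ij,y])/(EG - F^2), Gamma^y_ij = (E*[ij,y] - F*[ij,x])/(EG - F^2)
Gamma_xxx = 12/41, Gamma_xxy = 0, Gamma_xyy = 0, Gamma_yxx = -16/41, Gamma_yxy = 0, Gamma_yyy = 0
d^2x/dtau^2 = -(Gamma_xxx*(-1)^2 + 2*Gamma_xxy*(-1)*(1/2) + Gamma_xyy*(1/2)^2) = -12/41
d^2y/dtau^2 = -(Gamma_yxx*(-1)^2 + 2*Gamma_yxy*(-1)*(1/2) + Gamma_yyy*(1/2)^2) = 16/41

Answer: Gamma_xxx = 12/41, Gamma_xxy = 0, Gamma_xyy = 0, Gamma_yxx = -16/41, Gamma_yxy = 0, Gamma_yyy = 0; accelerations (d^2x/dtau^2, d^2y/dtau^2) = (-12/41, 16/41)


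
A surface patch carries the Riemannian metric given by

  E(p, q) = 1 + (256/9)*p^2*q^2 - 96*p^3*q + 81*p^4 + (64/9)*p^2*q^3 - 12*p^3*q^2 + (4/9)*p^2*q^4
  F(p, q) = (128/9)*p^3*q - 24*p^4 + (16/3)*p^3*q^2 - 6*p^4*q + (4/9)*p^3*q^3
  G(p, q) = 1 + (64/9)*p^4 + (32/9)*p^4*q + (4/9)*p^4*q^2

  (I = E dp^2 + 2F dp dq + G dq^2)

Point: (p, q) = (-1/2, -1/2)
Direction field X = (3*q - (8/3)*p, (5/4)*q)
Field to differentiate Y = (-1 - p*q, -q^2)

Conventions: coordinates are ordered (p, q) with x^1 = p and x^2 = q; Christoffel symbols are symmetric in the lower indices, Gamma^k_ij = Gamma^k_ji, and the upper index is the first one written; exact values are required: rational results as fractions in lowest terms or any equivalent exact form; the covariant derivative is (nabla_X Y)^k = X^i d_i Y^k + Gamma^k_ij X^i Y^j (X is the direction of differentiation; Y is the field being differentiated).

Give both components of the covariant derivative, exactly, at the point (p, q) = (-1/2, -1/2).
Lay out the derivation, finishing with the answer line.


E = 2, F = -7/12, G = 193/144 at the point
E_p = -13, E_q = 14/3, F_p = 49/8, F_q = -55/36, G_p = -49/18, G_q = 7/36
EG - F^2 = 337/144;  g^inv = (144/337) * [[193/144, 7/12], [7/12, 2]]
first-kind symbols [ij,l] = (1/2)(d_i g_jl + d_j g_il - d_l g_ij): [pp,p] = E_p/2 = -13/2, [pp,q] = F_p - E_q/2 = 91/24, [pq,p] = E_q/2 = 7/3, [pq,q] = G_p/2 = -49/36, [qq,p] = F_q - G_p/2 = -1/6, [qq,q] = G_q/2 = 7/72
Gamma^p_ij = (G*[ij,p] - F*[ij,q])/(EG - F^2), Gamma^q_ij = (E*[ij,q] - F*[ij,p])/(EG - F^2)
Gamma_ppp = -936/337, Gamma_ppq = 336/337, Gamma_pqq = -24/337, Gamma_qpp = 546/337, Gamma_qpq = -196/337, Gamma_qqq = 14/337
X = (-1/6, -5/8), Y = (-5/4, -1/4) at the point

Answer: (nabla_X Y)^p = -2671/16176, (nabla_X Y)^q = -12287/16176


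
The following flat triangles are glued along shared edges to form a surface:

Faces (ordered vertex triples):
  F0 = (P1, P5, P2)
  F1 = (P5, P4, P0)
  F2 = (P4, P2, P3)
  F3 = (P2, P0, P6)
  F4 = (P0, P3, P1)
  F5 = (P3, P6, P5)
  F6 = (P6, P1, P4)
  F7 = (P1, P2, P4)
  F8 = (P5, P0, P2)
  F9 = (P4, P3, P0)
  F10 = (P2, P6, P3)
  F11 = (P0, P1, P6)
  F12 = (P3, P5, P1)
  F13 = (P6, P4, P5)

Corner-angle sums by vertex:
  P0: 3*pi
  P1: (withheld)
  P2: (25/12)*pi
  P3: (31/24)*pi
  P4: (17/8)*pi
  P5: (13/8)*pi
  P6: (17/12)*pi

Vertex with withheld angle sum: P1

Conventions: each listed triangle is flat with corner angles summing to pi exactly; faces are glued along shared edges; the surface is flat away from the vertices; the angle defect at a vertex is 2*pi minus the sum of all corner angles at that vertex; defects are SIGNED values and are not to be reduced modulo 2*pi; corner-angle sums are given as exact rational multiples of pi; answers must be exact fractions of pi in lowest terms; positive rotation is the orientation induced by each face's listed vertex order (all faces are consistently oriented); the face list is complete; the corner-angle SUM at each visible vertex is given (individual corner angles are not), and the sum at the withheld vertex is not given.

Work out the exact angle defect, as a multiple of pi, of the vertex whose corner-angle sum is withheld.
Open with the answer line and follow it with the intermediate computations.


Answer: defect(P1) = (-11/24)*pi

V = 7, E = 21, F = 14; chi = V - E + F = 0
Gauss-Bonnet: total defect = 2*pi*chi = 0; visible defects sum to (11/24)*pi


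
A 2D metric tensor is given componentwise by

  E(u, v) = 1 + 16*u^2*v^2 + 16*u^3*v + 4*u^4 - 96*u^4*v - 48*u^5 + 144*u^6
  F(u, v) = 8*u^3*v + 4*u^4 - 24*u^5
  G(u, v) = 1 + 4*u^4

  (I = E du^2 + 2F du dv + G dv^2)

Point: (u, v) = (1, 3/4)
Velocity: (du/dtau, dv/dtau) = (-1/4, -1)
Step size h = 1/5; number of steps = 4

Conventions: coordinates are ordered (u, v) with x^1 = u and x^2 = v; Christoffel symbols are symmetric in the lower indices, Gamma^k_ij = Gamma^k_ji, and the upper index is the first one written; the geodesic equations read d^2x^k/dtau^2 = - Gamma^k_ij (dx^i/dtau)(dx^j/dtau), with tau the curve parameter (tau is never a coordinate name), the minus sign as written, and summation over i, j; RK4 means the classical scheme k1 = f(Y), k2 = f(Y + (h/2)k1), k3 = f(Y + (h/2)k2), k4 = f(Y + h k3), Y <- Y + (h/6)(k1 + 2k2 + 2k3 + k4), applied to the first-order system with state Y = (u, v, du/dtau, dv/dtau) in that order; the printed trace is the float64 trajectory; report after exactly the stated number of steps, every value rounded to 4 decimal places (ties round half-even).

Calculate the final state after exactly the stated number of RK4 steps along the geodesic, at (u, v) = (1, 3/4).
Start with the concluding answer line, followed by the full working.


Answer: u = 0.8144, v = -0.0540, du/dtau = -0.2063, dv/dtau = -1.0118

f(Y) = (du/dtau, dv/dtau, -Gamma^u_ij Y'^i Y'^j, -Gamma^v_ij Y'^i Y'^j) with the Gammas evaluated at the stage position; h = 0.200000; intermediate values shown to 6 dp
step 0: u = 1.0000, v = 0.7500, du/dtau = -0.2500, dv/dtau = -1.0000
step 1:
  k1: at (u, v) = (1.000000, 0.750000), (du/dtau, dv/dtau) = (-0.250000, -1.000000); Gamma_uuu = 3.759259, Gamma_uuv = -0.518519, Gamma_uvv = 0.000000, Gamma_vuu = -1.074074, Gamma_vuv = 0.148148, Gamma_vvv = 0.000000; k1 = (-0.250000, -1.000000, 0.024306, -0.006944)
  k2: at (u, v) = (0.975000, 0.650000), (du/dtau, dv/dtau) = (-0.247569, -1.000694); Gamma_uuu = 3.758337, Gamma_uuv = -0.528723, Gamma_uvv = 0.000000, Gamma_vuu = -1.068722, Gamma_vuv = 0.150348, Gamma_vvv = 0.000000; k2 = (-0.247569, -1.000694, 0.031622, -0.008992)
  k3: at (u, v) = (0.975243, 0.649931), (du/dtau, dv/dtau) = (-0.246838, -1.000899); Gamma_uuu = 3.757079, Gamma_uuv = -0.528366, Gamma_uvv = 0.000000, Gamma_vuu = -1.067777, Gamma_vuv = 0.150164, Gamma_vvv = 0.000000; k3 = (-0.246838, -1.000899, 0.032161, -0.009140)
  k4: at (u, v) = (0.950632, 0.549820), (du/dtau, dv/dtau) = (-0.243568, -1.001828); Gamma_uuu = 3.749243, Gamma_uuv = -0.537347, Gamma_uvv = 0.000000, Gamma_vuu = -1.057004, Gamma_vuv = 0.151491, Gamma_vvv = 0.000000; k4 = (-0.243568, -1.001828, 0.039815, -0.011225)
  Y <- Y + (h/6)(k1 + 2k2 + 2k3 + k4): u = 0.9506, v = 0.5498, du/dtau = -0.2436, dv/dtau = -1.0018
step 2:
  k1: at (u, v) = (0.950587, 0.549833), (du/dtau, dv/dtau) = (-0.243610, -1.001814); Gamma_uuu = 3.749468, Gamma_uuv = -0.537414, Gamma_uvv = 0.000000, Gamma_vuu = -1.057172, Gamma_vuv = 0.151525, Gamma_vvv = 0.000000; k1 = (-0.243610, -1.001814, 0.039798, -0.011221)
  k2: at (u, v) = (0.926226, 0.449651), (du/dtau, dv/dtau) = (-0.239631, -1.002937); Gamma_uuu = 3.735494, Gamma_uuv = -0.545282, Gamma_uvv = 0.000000, Gamma_vuu = -1.041565, Gamma_vuv = 0.152041, Gamma_vvv = 0.000000; k2 = (-0.239631, -1.002937, 0.047597, -0.013272)
  k3: at (u, v) = (0.926624, 0.449539), (du/dtau, dv/dtau) = (-0.238851, -1.003142); Gamma_uuu = 3.733601, Gamma_uuv = -0.544695, Gamma_uvv = 0.000000, Gamma_vuu = -1.040153, Gamma_vuv = 0.151748, Gamma_vvv = 0.000000; k3 = (-0.238851, -1.003142, 0.048018, -0.013378)
  k4: at (u, v) = (0.902817, 0.349204), (du/dtau, dv/dtau) = (-0.234007, -1.004490); Gamma_uuu = 3.712402, Gamma_uuv = -0.550919, Gamma_uvv = 0.000000, Gamma_vuu = -1.018963, Gamma_vuv = 0.151214, Gamma_vvv = 0.000000; k4 = (-0.234007, -1.004490, 0.055707, -0.015290)
  Y <- Y + (h/6)(k1 + 2k2 + 2k3 + k4): u = 0.9028, v = 0.3492, du/dtau = -0.2341, dv/dtau = -1.0045
step 3:
  k1: at (u, v) = (0.902768, 0.349217), (du/dtau, dv/dtau) = (-0.234053, -1.004475); Gamma_uuu = 3.712623, Gamma_uuv = -0.550991, Gamma_uvv = 0.000000, Gamma_vuu = -1.019126, Gamma_vuv = 0.151249, Gamma_vvv = 0.000000; k1 = (-0.234053, -1.004475, 0.055696, -0.015289)
  k2: at (u, v) = (0.879363, 0.248770), (du/dtau, dv/dtau) = (-0.228483, -1.006004); Gamma_uuu = 3.685262, Gamma_uuv = -0.555732, Gamma_uvv = 0.000000, Gamma_vuu = -0.993230, Gamma_vuv = 0.149778, Gamma_vvv = 0.000000; k2 = (-0.228483, -1.006004, 0.063088, -0.017003)
  k3: at (u, v) = (0.879920, 0.248617), (du/dtau, dv/dtau) = (-0.227744, -1.006175); Gamma_uuu = 3.682898, Gamma_uuv = -0.554926, Gamma_uvv = 0.000000, Gamma_vuu = -0.991512, Gamma_vuv = 0.149398, Gamma_vvv = 0.000000; k3 = (-0.227744, -1.006175, 0.063301, -0.017042)
  k4: at (u, v) = (0.857219, 0.147982), (du/dtau, dv/dtau) = (-0.221392, -1.007883); Gamma_uuu = 3.648864, Gamma_uuv = -0.557731, Gamma_uvv = 0.000000, Gamma_vuu = -0.960720, Gamma_vuv = 0.146846, Gamma_vvv = 0.000000; k4 = (-0.221392, -1.007883, 0.070054, -0.018445)
  Y <- Y + (h/6)(k1 + 2k2 + 2k3 + k4): u = 0.8572, v = 0.1480, du/dtau = -0.2214, dv/dtau = -1.0079
step 4:
  k1: at (u, v) = (0.857171, 0.147994), (du/dtau, dv/dtau) = (-0.221435, -1.007869); Gamma_uuu = 3.649052, Gamma_uuv = -0.557798, Gamma_uvv = 0.000000, Gamma_vuu = -0.960853, Gamma_vuv = 0.146877, Gamma_vvv = 0.000000; k1 = (-0.221435, -1.007869, 0.070050, -0.018445)
  k2: at (u, v) = (0.835028, 0.047207), (du/dtau, dv/dtau) = (-0.214430, -1.009713); Gamma_uuu = 3.609599, Gamma_uuv = -0.558872, Gamma_uvv = 0.000000, Gamma_vuu = -0.926227, Gamma_vuv = 0.143407, Gamma_vvv = 0.000000; k2 = (-0.214430, -1.009713, 0.076036, -0.019511)
  k3: at (u, v) = (0.835728, 0.047022), (du/dtau, dv/dtau) = (-0.213831, -1.009820); Gamma_uuu = 3.607023, Gamma_uuv = -0.557906, Gamma_uvv = 0.000000, Gamma_vuu = -0.924442, Gamma_vuv = 0.142985, Gamma_vvv = 0.000000; k3 = (-0.213831, -1.009820, 0.076012, -0.019481)
  k4: at (u, v) = (0.814405, -0.053970), (du/dtau, dv/dtau) = (-0.206233, -1.011765); Gamma_uuu = 3.562321, Gamma_uuv = -0.556968, Gamma_uvv = 0.000000, Gamma_vuu = -0.886377, Gamma_vuv = 0.138585, Gamma_vvv = 0.000000; k4 = (-0.206233, -1.011765, 0.080921, -0.020135)
  Y <- Y + (h/6)(k1 + 2k2 + 2k3 + k4): u = 0.8144, v = -0.0540, du/dtau = -0.2063, dv/dtau = -1.0118


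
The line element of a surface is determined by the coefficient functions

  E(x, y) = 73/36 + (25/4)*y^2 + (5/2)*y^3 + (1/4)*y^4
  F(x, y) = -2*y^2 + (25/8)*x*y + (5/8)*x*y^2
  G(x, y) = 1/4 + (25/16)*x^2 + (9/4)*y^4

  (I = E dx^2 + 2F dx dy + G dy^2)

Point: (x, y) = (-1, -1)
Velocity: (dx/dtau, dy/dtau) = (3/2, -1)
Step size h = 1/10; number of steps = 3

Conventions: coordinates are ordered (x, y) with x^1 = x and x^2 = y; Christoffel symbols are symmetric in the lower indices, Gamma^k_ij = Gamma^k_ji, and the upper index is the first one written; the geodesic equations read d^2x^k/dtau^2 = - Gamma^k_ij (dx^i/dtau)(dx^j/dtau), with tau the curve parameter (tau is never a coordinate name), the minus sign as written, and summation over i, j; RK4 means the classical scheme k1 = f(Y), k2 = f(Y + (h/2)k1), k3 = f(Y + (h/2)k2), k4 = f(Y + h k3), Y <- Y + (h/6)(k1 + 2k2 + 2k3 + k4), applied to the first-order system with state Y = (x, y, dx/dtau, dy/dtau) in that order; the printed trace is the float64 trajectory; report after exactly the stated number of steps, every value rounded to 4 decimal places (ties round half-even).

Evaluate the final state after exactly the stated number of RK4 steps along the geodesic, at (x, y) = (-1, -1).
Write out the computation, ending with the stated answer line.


f(Y) = (dx/dtau, dy/dtau, -Gamma^x_ij Y'^i Y'^j, -Gamma^y_ij Y'^i Y'^j) with the Gammas evaluated at the stage position; h = 0.100000; intermediate values shown to 6 dp
step 0: x = -1.0000, y = -1.0000, dx/dtau = 1.5000, dy/dtau = -1.0000
step 1:
  k1: at (x, y) = (-1.000000, -1.000000), (dx/dtau, dy/dtau) = (1.500000, -1.000000); Gamma_xxx = -0.010314, Gamma_xxy = -0.470597, Gamma_xyy = 0.710891, Gamma_yxx = 0.124346, Gamma_yxy = -0.326696, Gamma_yyy = -1.195187; k1 = (1.500000, -1.000000, -2.099474, -0.064680)
  k2: at (x, y) = (-0.925000, -1.050000), (dx/dtau, dy/dtau) = (1.395026, -1.003234); Gamma_xxx = -0.002927, Gamma_xxy = -0.465609, Gamma_xyy = 0.664773, Gamma_yxx = 0.096097, Gamma_yxy = -0.313655, Gamma_yyy = -1.235008; k2 = (1.395026, -1.003234, -1.966657, 0.178050)
  k3: at (x, y) = (-0.930249, -1.050162), (dx/dtau, dy/dtau) = (1.401667, -0.991098); Gamma_xxx = -0.003114, Gamma_xxy = -0.464907, Gamma_xyy = 0.667102, Gamma_yxx = 0.095674, Gamma_yxy = -0.312940, Gamma_yyy = -1.232885; k3 = (1.401667, -0.991098, -1.940847, 0.153596)
  k4: at (x, y) = (-0.859833, -1.099110), (dx/dtau, dy/dtau) = (1.305915, -0.984640); Gamma_xxx = 0.001167, Gamma_xxy = -0.458444, Gamma_xyy = 0.617985, Gamma_yxx = 0.069017, Gamma_yxy = -0.297485, Gamma_yyy = -1.259559; k4 = (1.305915, -0.984640, -1.780123, 0.338415)
  Y <- Y + (h/6)(k1 + 2k2 + 2k3 + k4): x = -0.8600, y = -1.0996, dx/dtau = 1.3051, dy/dtau = -0.9844
step 2:
  k1: at (x, y) = (-0.860012, -1.099555), (dx/dtau, dy/dtau) = (1.305090, -0.984383); Gamma_xxx = 0.001170, Gamma_xxy = -0.458279, Gamma_xyy = 0.617920, Gamma_yxx = 0.068748, Gamma_yxy = -0.297252, Gamma_yyy = -1.259444; k1 = (1.305090, -0.984383, -1.778272, 0.339554)
  k2: at (x, y) = (-0.794757, -1.148774), (dx/dtau, dy/dtau) = (1.216176, -0.967405); Gamma_xxx = 0.002788, Gamma_xxy = -0.449705, Gamma_xyy = 0.568036, Gamma_yxx = 0.043673, Gamma_yxy = -0.279408, Gamma_yyy = -1.274600; k2 = (1.216176, -0.967405, -1.593921, 0.470802)
  k3: at (x, y) = (-0.799203, -1.147925), (dx/dtau, dy/dtau) = (1.225394, -0.960843); Gamma_xxx = 0.002715, Gamma_xxy = -0.449477, Gamma_xyy = 0.570615, Gamma_yxx = 0.044004, Gamma_yxy = -0.279451, Gamma_yyy = -1.273236; k3 = (1.225394, -0.960843, -1.589318, 0.451342)
  k4: at (x, y) = (-0.737472, -1.195639), (dx/dtau, dy/dtau) = (1.146158, -0.939249); Gamma_xxx = 0.002331, Gamma_xxy = -0.439649, Gamma_xyy = 0.521691, Gamma_yxx = 0.022010, Gamma_yxy = -0.261068, Gamma_yyy = -1.280063; k4 = (1.146158, -0.939249, -1.409880, 0.538248)
  Y <- Y + (h/6)(k1 + 2k2 + 2k3 + k4): x = -0.7378, y = -1.1959, dx/dtau = 1.1458, dy/dtau = -0.9390
step 3:
  k1: at (x, y) = (-0.737772, -1.195891), (dx/dtau, dy/dtau) = (1.145846, -0.939015); Gamma_xxx = 0.002318, Gamma_xxy = -0.439525, Gamma_xyy = 0.521763, Gamma_yxx = 0.021894, Gamma_yxy = -0.260929, Gamma_yyy = -1.279877; k1 = (1.145846, -0.939015, -1.408936, 0.538282)
  k2: at (x, y) = (-0.680480, -1.242841), (dx/dtau, dy/dtau) = (1.075399, -0.912101); Gamma_xxx = 0.000399, Gamma_xxy = -0.428182, Gamma_xyy = 0.475134, Gamma_yxx = 0.002705, Gamma_yxy = -0.242148, Gamma_yyy = -1.279530; k2 = (1.075399, -0.912101, -1.235723, 0.586316)
  k3: at (x, y) = (-0.684002, -1.241496), (dx/dtau, dy/dtau) = (1.084060, -0.909699); Gamma_xxx = 0.000468, Gamma_xxy = -0.428333, Gamma_xyy = 0.477488, Gamma_yxx = 0.003217, Gamma_yxy = -0.242595, Gamma_yyy = -1.279036; k3 = (1.084060, -0.909699, -1.240513, 0.576211)
  k4: at (x, y) = (-0.629366, -1.286860), (dx/dtau, dy/dtau) = (1.021795, -0.881394); Gamma_xxx = -0.002407, Gamma_xxy = -0.416222, Gamma_xyy = 0.433212, Gamma_yxx = -0.013000, Gamma_yxy = -0.224400, Gamma_yyy = -1.274169; k4 = (1.021795, -0.881394, -1.083732, 0.599227)
  Y <- Y + (h/6)(k1 + 2k2 + 2k3 + k4): x = -0.6297, y = -1.2870, dx/dtau = 1.0218, dy/dtau = -0.8813

Answer: x = -0.6297, y = -1.2870, dx/dtau = 1.0218, dy/dtau = -0.8813


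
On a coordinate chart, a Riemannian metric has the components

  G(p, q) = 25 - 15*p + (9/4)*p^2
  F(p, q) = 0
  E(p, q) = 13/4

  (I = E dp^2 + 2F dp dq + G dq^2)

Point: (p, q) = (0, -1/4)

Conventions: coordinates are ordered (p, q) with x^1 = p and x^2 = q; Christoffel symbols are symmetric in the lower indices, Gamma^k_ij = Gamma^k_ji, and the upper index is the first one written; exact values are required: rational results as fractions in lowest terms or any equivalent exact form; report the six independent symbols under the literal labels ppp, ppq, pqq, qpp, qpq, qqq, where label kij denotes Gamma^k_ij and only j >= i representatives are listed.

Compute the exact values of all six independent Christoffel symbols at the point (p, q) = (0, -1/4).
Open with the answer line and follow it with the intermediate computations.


Answer: Gamma_ppp = 0, Gamma_ppq = 0, Gamma_pqq = 30/13, Gamma_qpp = 0, Gamma_qpq = -3/10, Gamma_qqq = 0

E = 13/4, F = 0, G = 25 at the point
E_p = 0, E_q = 0, F_p = 0, F_q = 0, G_p = -15, G_q = 0
EG - F^2 = 325/4;  g^inv = (4/325) * [[25, 0], [0, 13/4]]
first-kind symbols [ij,l] = (1/2)(d_i g_jl + d_j g_il - d_l g_ij): [pp,p] = E_p/2 = 0, [pp,q] = F_p - E_q/2 = 0, [pq,p] = E_q/2 = 0, [pq,q] = G_p/2 = -15/2, [qq,p] = F_q - G_p/2 = 15/2, [qq,q] = G_q/2 = 0
Gamma^p_ij = (G*[ij,p] - F*[ij,q])/(EG - F^2), Gamma^q_ij = (E*[ij,q] - F*[ij,p])/(EG - F^2)


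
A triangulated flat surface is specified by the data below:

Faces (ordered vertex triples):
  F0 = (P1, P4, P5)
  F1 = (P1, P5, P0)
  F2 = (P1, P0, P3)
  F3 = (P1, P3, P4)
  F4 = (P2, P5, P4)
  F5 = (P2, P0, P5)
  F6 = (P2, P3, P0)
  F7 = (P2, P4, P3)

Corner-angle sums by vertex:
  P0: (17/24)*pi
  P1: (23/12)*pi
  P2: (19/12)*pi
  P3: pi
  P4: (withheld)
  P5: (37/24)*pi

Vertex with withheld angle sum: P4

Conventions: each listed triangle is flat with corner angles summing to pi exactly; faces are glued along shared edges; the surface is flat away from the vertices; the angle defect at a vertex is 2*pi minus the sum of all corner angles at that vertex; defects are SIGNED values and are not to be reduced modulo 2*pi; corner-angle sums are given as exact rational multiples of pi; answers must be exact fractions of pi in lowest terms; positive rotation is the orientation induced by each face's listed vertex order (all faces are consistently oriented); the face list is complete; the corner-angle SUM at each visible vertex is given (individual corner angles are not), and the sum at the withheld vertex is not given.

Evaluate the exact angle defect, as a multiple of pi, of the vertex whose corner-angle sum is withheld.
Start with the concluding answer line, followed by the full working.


Answer: defect(P4) = (3/4)*pi

V = 6, E = 12, F = 8; chi = V - E + F = 2
Gauss-Bonnet: total defect = 2*pi*chi = 4*pi; visible defects sum to (13/4)*pi


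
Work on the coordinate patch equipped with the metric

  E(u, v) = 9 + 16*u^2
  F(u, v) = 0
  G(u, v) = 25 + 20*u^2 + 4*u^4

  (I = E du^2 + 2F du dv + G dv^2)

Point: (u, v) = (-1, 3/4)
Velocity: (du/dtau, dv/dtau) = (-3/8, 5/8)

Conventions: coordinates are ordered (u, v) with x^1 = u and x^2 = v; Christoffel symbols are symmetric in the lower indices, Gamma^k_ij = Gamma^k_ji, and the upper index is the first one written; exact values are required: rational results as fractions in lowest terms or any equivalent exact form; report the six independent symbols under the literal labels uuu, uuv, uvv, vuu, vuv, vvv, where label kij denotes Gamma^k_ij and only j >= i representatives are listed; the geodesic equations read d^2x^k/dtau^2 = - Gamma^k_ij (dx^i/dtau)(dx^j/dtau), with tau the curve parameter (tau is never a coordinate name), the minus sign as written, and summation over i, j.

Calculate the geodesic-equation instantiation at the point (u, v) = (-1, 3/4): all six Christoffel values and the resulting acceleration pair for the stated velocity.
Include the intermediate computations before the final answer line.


E = 25, F = 0, G = 49 at the point
E_u = -32, E_v = 0, F_u = 0, F_v = 0, G_u = -56, G_v = 0
EG - F^2 = 1225;  g^inv = (1/1225) * [[49, 0], [0, 25]]
first-kind symbols [ij,l] = (1/2)(d_i g_jl + d_j g_il - d_l g_ij): [uu,u] = E_u/2 = -16, [uu,v] = F_u - E_v/2 = 0, [uv,u] = E_v/2 = 0, [uv,v] = G_u/2 = -28, [vv,u] = F_v - G_u/2 = 28, [vv,v] = G_v/2 = 0
Gamma^u_ij = (G*[ij,u] - F*[ij,v])/(EG - F^2), Gamma^v_ij = (E*[ij,v] - F*[ij,u])/(EG - F^2)
Gamma_uuu = -16/25, Gamma_uuv = 0, Gamma_uvv = 28/25, Gamma_vuu = 0, Gamma_vuv = -4/7, Gamma_vvv = 0
d^2u/dtau^2 = -(Gamma_uuu*(-3/8)^2 + 2*Gamma_uuv*(-3/8)*(5/8) + Gamma_uvv*(5/8)^2) = -139/400
d^2v/dtau^2 = -(Gamma_vuu*(-3/8)^2 + 2*Gamma_vuv*(-3/8)*(5/8) + Gamma_vvv*(5/8)^2) = -15/56

Answer: Gamma_uuu = -16/25, Gamma_uuv = 0, Gamma_uvv = 28/25, Gamma_vuu = 0, Gamma_vuv = -4/7, Gamma_vvv = 0; accelerations (d^2u/dtau^2, d^2v/dtau^2) = (-139/400, -15/56)


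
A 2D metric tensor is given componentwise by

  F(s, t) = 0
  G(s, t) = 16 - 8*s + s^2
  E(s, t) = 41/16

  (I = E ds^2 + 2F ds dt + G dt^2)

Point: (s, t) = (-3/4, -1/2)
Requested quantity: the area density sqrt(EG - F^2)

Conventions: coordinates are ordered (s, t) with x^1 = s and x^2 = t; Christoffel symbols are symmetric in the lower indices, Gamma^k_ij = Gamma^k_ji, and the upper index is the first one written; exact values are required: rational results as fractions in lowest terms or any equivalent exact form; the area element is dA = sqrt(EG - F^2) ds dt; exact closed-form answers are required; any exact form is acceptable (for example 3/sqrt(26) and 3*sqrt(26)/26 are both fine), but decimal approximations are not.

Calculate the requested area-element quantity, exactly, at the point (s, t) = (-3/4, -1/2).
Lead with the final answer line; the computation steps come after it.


Answer: sqrt(EG - F^2) = 19*sqrt(41)/16

E = 41/16, F = 0, G = 361/16; EG - F^2 = 14801/256


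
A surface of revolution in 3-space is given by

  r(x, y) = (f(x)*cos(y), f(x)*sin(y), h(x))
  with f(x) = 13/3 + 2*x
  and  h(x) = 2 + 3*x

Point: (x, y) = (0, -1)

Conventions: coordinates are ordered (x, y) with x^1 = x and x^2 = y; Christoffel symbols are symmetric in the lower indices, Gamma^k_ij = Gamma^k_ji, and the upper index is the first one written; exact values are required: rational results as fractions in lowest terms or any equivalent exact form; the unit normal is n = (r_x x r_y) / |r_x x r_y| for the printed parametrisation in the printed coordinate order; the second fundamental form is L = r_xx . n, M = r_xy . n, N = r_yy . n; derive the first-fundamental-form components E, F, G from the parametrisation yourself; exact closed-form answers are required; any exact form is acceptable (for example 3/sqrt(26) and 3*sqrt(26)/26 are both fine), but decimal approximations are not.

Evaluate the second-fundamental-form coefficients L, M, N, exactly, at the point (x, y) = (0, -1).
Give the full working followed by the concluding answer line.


f = 13/3, f' = 2, f'' = 0, h' = 3, h'' = 0
E = 13, F = 0, G = 169/9; answer radicand W^2 = 13
unnormalised second-form numerators: l = 0, m = 0, n = 13; L = l/sqrt(13), and similarly M = m/sqrt(W^2), N = n/sqrt(W^2)

Answer: L = 0, M = 0, N = sqrt(13)


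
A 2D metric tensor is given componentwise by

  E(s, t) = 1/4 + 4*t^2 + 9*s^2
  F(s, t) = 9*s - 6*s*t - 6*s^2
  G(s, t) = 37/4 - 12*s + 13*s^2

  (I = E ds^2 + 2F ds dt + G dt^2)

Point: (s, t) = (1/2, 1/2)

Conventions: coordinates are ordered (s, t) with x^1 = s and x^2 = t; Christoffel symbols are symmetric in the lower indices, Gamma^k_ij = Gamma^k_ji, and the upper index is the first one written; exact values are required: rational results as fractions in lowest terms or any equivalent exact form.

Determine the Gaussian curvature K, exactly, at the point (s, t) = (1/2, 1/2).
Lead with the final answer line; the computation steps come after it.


Answer: K = -1339/1681

E = 7/2, F = 3/2, G = 13/2, EG - F^2 = 41/2 at the point
E_s = 9, E_t = 4, F_s = 0, F_t = -3, G_s = 1, G_t = 0
E_tt = 8, F_st = -6, G_ss = 26
Compute both Brioschi determinants and normalise by (EG - F^2)^2.
M1 = [[-E_tt/2 + F_st - G_ss/2, E_s/2, F_s - E_t/2], [F_t - G_s/2, E, F], [G_t/2, F, G]] = [[-23, 9/2, -2], [-7/2, 7/2, 3/2], [0, 3/2, 13/2]]; det M1 = -2869/8
M2 = [[0, E_t/2, G_s/2], [E_t/2, E, F], [G_s/2, F, G]] = [[0, 2, 1/2], [2, 7/2, 3/2], [1/2, 3/2, 13/2]]; det M2 = -191/8
det M1 - det M2 = -1339/4; K = -1339/4 / (41/2)^2 = -1339/1681


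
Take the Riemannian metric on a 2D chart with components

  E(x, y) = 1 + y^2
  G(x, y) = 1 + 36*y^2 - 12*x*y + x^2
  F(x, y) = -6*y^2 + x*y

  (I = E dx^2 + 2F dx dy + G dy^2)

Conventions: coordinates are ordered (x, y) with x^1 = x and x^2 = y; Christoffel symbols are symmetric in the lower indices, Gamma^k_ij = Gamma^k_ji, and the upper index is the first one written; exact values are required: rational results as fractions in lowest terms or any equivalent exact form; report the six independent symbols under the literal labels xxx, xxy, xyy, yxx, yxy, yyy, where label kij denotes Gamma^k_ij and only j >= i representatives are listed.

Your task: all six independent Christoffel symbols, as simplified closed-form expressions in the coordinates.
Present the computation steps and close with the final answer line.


E = 1 + y^2; F = -6*y^2 + x*y; G = 1 + 36*y^2 - 12*x*y + x^2
Gamma^k_ij = (1/2) g^{kl} (d_i g_jl + d_j g_il - d_l g_ij), with g^inv = (1/(EG-F^2)) [[G, -F], [-F, E]]
first partials: E_x = 0, E_y = 2*y, F_x = y, F_y = -12*y + x, G_x = -12*y + 2*x, G_y = 72*y - 12*x
D = EG - F^2 = 1 + 37*y^2 - 12*x*y + x^2
expanded: Gamma^x_xx = (G E_x - 2F F_x + F E_y)/(2D), Gamma^x_xy = (G E_y - F G_x)/(2D), Gamma^x_yy = (2G F_y - G G_x - F G_y)/(2D), Gamma^y_xx = (2E F_x - E E_y - F E_x)/(2D), Gamma^y_xy = (E G_x - F E_y)/(2D), Gamma^y_yy = (E G_y - 2F F_y + F G_x)/(2D); substitute and cancel common factors

Answer: Gamma_xxx = 0, Gamma_xxy = y/(x^2 - 12*x*y + 37*y^2 + 1), Gamma_xyy = -6*y/(x^2 - 12*x*y + 37*y^2 + 1), Gamma_yxx = 0, Gamma_yxy = (x - 6*y)/(x^2 - 12*x*y + 37*y^2 + 1), Gamma_yyy = (-6*x + 36*y)/(x^2 - 12*x*y + 37*y^2 + 1)


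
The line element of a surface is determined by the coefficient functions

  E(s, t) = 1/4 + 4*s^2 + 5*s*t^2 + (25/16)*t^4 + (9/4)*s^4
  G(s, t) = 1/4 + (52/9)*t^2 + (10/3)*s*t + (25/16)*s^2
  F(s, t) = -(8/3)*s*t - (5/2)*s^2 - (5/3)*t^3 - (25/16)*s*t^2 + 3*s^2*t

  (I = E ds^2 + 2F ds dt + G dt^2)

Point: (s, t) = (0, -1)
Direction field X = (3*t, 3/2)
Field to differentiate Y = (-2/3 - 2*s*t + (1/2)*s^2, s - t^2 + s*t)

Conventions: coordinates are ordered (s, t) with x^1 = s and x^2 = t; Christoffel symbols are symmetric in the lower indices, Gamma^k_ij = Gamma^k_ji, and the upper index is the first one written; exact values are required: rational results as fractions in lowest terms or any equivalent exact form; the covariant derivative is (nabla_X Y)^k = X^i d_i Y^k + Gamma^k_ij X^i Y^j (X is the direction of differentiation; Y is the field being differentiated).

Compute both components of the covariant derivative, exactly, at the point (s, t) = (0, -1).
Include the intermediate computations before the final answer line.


E = 29/16, F = 5/3, G = 217/36 at the point
E_s = 5, E_t = -25/4, F_s = 53/48, F_t = -5, G_s = -10/3, G_t = -104/9
EG - F^2 = 4693/576;  g^inv = (576/4693) * [[217/36, -5/3], [-5/3, 29/16]]
first-kind symbols [ij,l] = (1/2)(d_i g_jl + d_j g_il - d_l g_ij): [ss,s] = E_s/2 = 5/2, [ss,t] = F_s - E_t/2 = 203/48, [st,s] = E_t/2 = -25/8, [st,t] = G_s/2 = -5/3, [tt,s] = F_t - G_s/2 = -10/3, [tt,t] = G_t/2 = -52/9
Gamma^s_ij = (G*[ij,s] - F*[ij,t])/(EG - F^2), Gamma^t_ij = (E*[ij,t] - F*[ij,s])/(EG - F^2)
Gamma_sss = 4620/4693, Gamma_sst = -9250/4693, Gamma_stt = -18080/14079, Gamma_tss = 8061/18772, Gamma_tst = 1260/4693, Gamma_ttt = -2832/4693
X = (-3, 3/2), Y = (-2/3, -1) at the point

Answer: (nabla_X Y)^s = -28378/4693, (nabla_X Y)^t = 49755/9386


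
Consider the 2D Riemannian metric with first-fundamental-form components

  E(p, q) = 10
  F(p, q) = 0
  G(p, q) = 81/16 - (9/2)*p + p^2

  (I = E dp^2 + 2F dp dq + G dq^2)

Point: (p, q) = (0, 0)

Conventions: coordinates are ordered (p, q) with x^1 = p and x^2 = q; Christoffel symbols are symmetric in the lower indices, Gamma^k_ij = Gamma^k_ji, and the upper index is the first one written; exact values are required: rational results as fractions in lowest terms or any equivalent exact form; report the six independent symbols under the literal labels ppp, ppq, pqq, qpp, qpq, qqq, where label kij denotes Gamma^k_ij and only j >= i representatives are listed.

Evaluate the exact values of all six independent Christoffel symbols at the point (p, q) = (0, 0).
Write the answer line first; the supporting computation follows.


Answer: Gamma_ppp = 0, Gamma_ppq = 0, Gamma_pqq = 9/40, Gamma_qpp = 0, Gamma_qpq = -4/9, Gamma_qqq = 0

E = 10, F = 0, G = 81/16 at the point
E_p = 0, E_q = 0, F_p = 0, F_q = 0, G_p = -9/2, G_q = 0
EG - F^2 = 405/8;  g^inv = (8/405) * [[81/16, 0], [0, 10]]
first-kind symbols [ij,l] = (1/2)(d_i g_jl + d_j g_il - d_l g_ij): [pp,p] = E_p/2 = 0, [pp,q] = F_p - E_q/2 = 0, [pq,p] = E_q/2 = 0, [pq,q] = G_p/2 = -9/4, [qq,p] = F_q - G_p/2 = 9/4, [qq,q] = G_q/2 = 0
Gamma^p_ij = (G*[ij,p] - F*[ij,q])/(EG - F^2), Gamma^q_ij = (E*[ij,q] - F*[ij,p])/(EG - F^2)


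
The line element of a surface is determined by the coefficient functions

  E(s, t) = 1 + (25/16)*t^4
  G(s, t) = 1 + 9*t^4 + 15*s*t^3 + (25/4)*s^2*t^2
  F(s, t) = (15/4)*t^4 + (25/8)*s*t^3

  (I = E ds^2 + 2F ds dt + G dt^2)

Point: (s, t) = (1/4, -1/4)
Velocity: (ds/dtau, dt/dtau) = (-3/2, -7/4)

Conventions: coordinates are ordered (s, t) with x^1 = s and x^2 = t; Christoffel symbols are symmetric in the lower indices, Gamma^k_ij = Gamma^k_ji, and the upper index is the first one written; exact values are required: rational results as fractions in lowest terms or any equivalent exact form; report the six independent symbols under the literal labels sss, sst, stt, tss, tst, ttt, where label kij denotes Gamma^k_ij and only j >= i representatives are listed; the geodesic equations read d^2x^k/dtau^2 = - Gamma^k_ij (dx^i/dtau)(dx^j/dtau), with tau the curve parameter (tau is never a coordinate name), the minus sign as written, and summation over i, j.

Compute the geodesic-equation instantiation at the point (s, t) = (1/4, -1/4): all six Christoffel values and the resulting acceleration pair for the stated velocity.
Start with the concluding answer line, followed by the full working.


Answer: Gamma_sss = 0, Gamma_sst = -8/165, Gamma_stt = -56/825, Gamma_tss = 0, Gamma_tst = -16/825, Gamma_ttt = -112/4125; accelerations (d^2s/dtau^2, d^2t/dtau^2) = (763/1650, 763/4125)

E = 4121/4096, F = 5/2048, G = 1025/1024 at the point
E_s = 0, E_t = -25/256, F_s = -25/512, F_t = -45/512, G_s = -5/128, G_t = -7/128
EG - F^2 = 4125/4096;  g^inv = (4096/4125) * [[1025/1024, -5/2048], [-5/2048, 4121/4096]]
first-kind symbols [ij,l] = (1/2)(d_i g_jl + d_j g_il - d_l g_ij): [ss,s] = E_s/2 = 0, [ss,t] = F_s - E_t/2 = 0, [st,s] = E_t/2 = -25/512, [st,t] = G_s/2 = -5/256, [tt,s] = F_t - G_s/2 = -35/512, [tt,t] = G_t/2 = -7/256
Gamma^s_ij = (G*[ij,s] - F*[ij,t])/(EG - F^2), Gamma^t_ij = (E*[ij,t] - F*[ij,s])/(EG - F^2)
Gamma_sss = 0, Gamma_sst = -8/165, Gamma_stt = -56/825, Gamma_tss = 0, Gamma_tst = -16/825, Gamma_ttt = -112/4125
d^2s/dtau^2 = -(Gamma_sss*(-3/2)^2 + 2*Gamma_sst*(-3/2)*(-7/4) + Gamma_stt*(-7/4)^2) = 763/1650
d^2t/dtau^2 = -(Gamma_tss*(-3/2)^2 + 2*Gamma_tst*(-3/2)*(-7/4) + Gamma_ttt*(-7/4)^2) = 763/4125


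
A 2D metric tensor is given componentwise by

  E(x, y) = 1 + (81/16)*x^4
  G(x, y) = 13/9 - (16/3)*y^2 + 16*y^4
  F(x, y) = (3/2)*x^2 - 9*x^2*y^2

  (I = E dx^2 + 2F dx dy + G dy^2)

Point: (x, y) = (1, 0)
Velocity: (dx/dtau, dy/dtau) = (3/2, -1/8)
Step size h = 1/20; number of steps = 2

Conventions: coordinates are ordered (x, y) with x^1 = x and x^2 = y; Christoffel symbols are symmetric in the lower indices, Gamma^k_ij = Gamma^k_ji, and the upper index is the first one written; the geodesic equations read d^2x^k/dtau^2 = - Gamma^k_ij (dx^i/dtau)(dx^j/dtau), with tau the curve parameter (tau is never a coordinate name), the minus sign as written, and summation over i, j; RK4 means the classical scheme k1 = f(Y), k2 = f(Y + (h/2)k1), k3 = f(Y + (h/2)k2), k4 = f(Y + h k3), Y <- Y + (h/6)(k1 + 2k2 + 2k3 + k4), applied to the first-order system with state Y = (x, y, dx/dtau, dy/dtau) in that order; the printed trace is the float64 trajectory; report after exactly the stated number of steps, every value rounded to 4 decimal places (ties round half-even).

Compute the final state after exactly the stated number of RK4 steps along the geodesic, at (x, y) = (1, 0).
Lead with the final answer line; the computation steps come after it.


Answer: x = 1.1349, y = -0.0166, dx/dtau = 1.2195, dy/dtau = -0.1986

f(Y) = (dx/dtau, dy/dtau, -Gamma^x_ij Y'^i Y'^j, -Gamma^y_ij Y'^i Y'^j) with the Gammas evaluated at the stage position; h = 0.050000; intermediate values shown to 6 dp
step 0: x = 1.0000, y = 0.0000, dx/dtau = 1.5000, dy/dtau = -0.1250
step 1:
  k1: at (x, y) = (1.000000, 0.000000), (dx/dtau, dy/dtau) = (1.500000, -0.125000); Gamma_xxx = 1.556030, Gamma_xxy = 0.000000, Gamma_xyy = 0.000000, Gamma_yxx = 0.461046, Gamma_yxy = 0.000000, Gamma_yyy = 0.000000; k1 = (1.500000, -0.125000, -3.501067, -1.037353)
  k2: at (x, y) = (1.037500, -0.003125), (dx/dtau, dy/dtau) = (1.412473, -0.150934); Gamma_xxx = 1.546815, Gamma_xxy = 0.000000, Gamma_xyy = 0.008283, Gamma_yxx = 0.425758, Gamma_yxy = 0.000000, Gamma_yyy = 0.002280; k2 = (1.412473, -0.150934, -3.086210, -0.849474)
  k3: at (x, y) = (1.035312, -0.003773), (dx/dtau, dy/dtau) = (1.422845, -0.146237); Gamma_xxx = 1.547496, Gamma_xxy = 0.000000, Gamma_xyy = 0.010027, Gamma_yxx = 0.427737, Gamma_yxy = 0.000000, Gamma_yyy = 0.002771; k3 = (1.422845, -0.146237, -3.133101, -0.866006)
  k4: at (x, y) = (1.071142, -0.007312), (dx/dtau, dy/dtau) = (1.343345, -0.168300); Gamma_xxx = 1.534613, Gamma_xxy = 0.000000, Gamma_xyy = 0.018623, Gamma_yxx = 0.396179, Gamma_yxy = 0.000000, Gamma_yyy = 0.004808; k4 = (1.343345, -0.168300, -2.769853, -0.715071)
  Y <- Y + (h/6)(k1 + 2k2 + 2k3 + k4): x = 1.0709, y = -0.0074, dx/dtau = 1.3441, dy/dtau = -0.1682
step 2:
  k1: at (x, y) = (1.070950, -0.007397), (dx/dtau, dy/dtau) = (1.344087, -0.168195); Gamma_xxx = 1.534694, Gamma_xxy = 0.000000, Gamma_xyy = 0.018845, Gamma_yxx = 0.396339, Gamma_yxy = 0.000000, Gamma_yyy = 0.004867; k1 = (1.344087, -0.168195, -2.773065, -0.716152)
  k2: at (x, y) = (1.104552, -0.011602), (dx/dtau, dy/dtau) = (1.274761, -0.186099); Gamma_xxx = 1.519556, Gamma_xxy = 0.000000, Gamma_xyy = 0.028375, Gamma_yxx = 0.368739, Gamma_yxy = 0.000000, Gamma_yyy = 0.006886; k2 = (1.274761, -0.186099, -2.470282, -0.599445)
  k3: at (x, y) = (1.102819, -0.012049), (dx/dtau, dy/dtau) = (1.282330, -0.183181); Gamma_xxx = 1.520413, Gamma_xxy = 0.000000, Gamma_xyy = 0.029533, Gamma_yxx = 0.370084, Gamma_yxy = 0.000000, Gamma_yyy = 0.007189; k3 = (1.282330, -0.183181, -2.501113, -0.608797)
  k4: at (x, y) = (1.135066, -0.016556), (dx/dtau, dy/dtau) = (1.219032, -0.198635); Gamma_xxx = 1.503787, Gamma_xxy = 0.000000, Gamma_xyy = 0.038994, Gamma_yxx = 0.345267, Gamma_yxy = 0.000000, Gamma_yyy = 0.008953; k4 = (1.219032, -0.198635, -2.236223, -0.513433)
  Y <- Y + (h/6)(k1 + 2k2 + 2k3 + k4): x = 1.1349, y = -0.0166, dx/dtau = 1.2195, dy/dtau = -0.1986
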